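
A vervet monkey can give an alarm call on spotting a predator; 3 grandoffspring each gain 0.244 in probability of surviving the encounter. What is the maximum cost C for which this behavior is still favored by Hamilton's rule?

r to a grandoffspring = 0.25 (two parent–offspring links: r = (1/2)^2 = 1/4).
Hamilton's rule: n·r·B > C, so the trait is favored while C < n·r·B = 3·0.25·0.244 = 0.183.

0.183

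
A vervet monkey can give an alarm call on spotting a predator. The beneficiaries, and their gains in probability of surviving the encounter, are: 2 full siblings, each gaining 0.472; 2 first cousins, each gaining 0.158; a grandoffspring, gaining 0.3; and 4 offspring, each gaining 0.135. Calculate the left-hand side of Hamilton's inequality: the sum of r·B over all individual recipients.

0.8565

r to a full sibling = 1/2 (full sibs share both parents — two paths of length 2: r = 2·(1/2)^2 = 1/2).
r to a first cousin = 1/8 (first cousins share one grandparent pair — two paths of length 4: r = 2·(1/2)^4 = 1/8).
r to a grandoffspring = 1/4 (two parent–offspring links: r = (1/2)^2 = 1/4).
r to an offspring = 1/2 (one parent–offspring link: r = (1/2)^1 = 1/2).
Summing one r·B term per recipient: 2·0.5·0.472 + 2·0.125·0.158 + 1·0.25·0.3 + 4·0.5·0.135 = 0.8565.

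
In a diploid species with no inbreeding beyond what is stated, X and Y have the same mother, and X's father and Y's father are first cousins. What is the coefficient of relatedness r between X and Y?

0.28125

Wright's path rule: contributions from independent ancestry routes add.
X and Y are related in two ways: half-sibs through their shared mother (r = 1/4) and second cousins through their fathers (r = 1/32).
r = 1/4 + 1/32 = 0.28125.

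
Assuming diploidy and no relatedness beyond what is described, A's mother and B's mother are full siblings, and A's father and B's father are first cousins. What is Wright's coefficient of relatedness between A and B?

0.15625

With two independent routes of shared ancestry, r is the sum of the two contributions.
A and B are related in two ways: first cousins through their mothers (r = 1/8) and second cousins through their fathers (r = 1/32).
r = 1/8 + 1/32 = 0.15625.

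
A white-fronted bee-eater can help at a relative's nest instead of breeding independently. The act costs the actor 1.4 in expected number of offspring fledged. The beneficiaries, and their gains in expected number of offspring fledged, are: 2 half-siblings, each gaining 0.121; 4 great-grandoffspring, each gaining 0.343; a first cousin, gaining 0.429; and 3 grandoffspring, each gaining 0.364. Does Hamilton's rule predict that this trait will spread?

No

Hamilton's rule: the trait is favored when the sum of r·B over every recipient exceeds the actor's cost C.
r to a half-sibling = 0.25 (half-sibs share one parent — one path of length 2: r = (1/2)^2 = 1/4).
r to a great-grandoffspring = 0.125 (three parent–offspring links: r = (1/2)^3 = 1/8).
r to a first cousin = 1/8 (first cousins share one grandparent pair — two paths of length 4: r = 2·(1/2)^4 = 1/8).
r to a grandoffspring = 0.25 (two parent–offspring links: r = (1/2)^2 = 1/4).
Summing one r·B term per recipient: 2·0.25·0.121 + 4·0.125·0.343 + 1·0.125·0.429 + 3·0.25·0.364 = 0.558625.
0.558625 < 1.4: the indirect benefit is less than the cost.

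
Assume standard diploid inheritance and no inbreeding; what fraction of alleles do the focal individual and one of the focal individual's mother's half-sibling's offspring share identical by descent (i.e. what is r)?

0.0625

Each parent–offspring link contributes a factor of 1/2, and independent paths through distinct common ancestors add.
Half first cousins share one grandparent — one path of length 4: r = (1/2)^4 = 1/16.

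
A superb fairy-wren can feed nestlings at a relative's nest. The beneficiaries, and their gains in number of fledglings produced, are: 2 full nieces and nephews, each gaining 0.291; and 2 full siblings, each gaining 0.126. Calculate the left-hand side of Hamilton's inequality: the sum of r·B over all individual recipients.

0.2715

r to a full niece or nephew = 0.25 (full aunt/uncle↔niece/nephew: two paths of length 3 through the shared grandparent pair: r = 2·(1/2)^3 = 1/4).
r to a full sibling = 1/2 (full sibs share both parents — two paths of length 2: r = 2·(1/2)^2 = 1/2).
Summing one r·B term per recipient: 2·0.25·0.291 + 2·0.5·0.126 = 0.2715.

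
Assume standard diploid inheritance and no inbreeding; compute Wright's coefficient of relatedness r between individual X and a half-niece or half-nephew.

Half-aunt/uncle↔niece/nephew: one path of length 3: r = (1/2)^3 = 1/8.

0.125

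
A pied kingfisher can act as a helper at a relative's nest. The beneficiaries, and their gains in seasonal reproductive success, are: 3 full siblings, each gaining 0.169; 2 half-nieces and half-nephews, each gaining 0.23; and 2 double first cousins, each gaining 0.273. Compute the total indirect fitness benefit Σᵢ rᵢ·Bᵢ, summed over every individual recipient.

r to a full sibling = 1/2 (full sibs share both parents — two paths of length 2: r = 2·(1/2)^2 = 1/2).
r to a half-niece or half-nephew = 1/8 (half-aunt/uncle↔niece/nephew: one path of length 3: r = (1/2)^3 = 1/8).
r to a double first cousin = 0.25 (double first cousins share both grandparent pairs — four paths of length 4: r = 4·(1/2)^4 = 1/4).
Summing one r·B term per recipient: 3·0.5·0.169 + 2·0.125·0.23 + 2·0.25·0.273 = 0.4475.

0.4475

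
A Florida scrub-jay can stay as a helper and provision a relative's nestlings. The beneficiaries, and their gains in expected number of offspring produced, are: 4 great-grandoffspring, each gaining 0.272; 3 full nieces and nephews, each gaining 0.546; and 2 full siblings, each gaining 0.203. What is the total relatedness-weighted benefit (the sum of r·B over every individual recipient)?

0.7485

r to a great-grandoffspring = 0.125 (three parent–offspring links: r = (1/2)^3 = 1/8).
r to a full niece or nephew = 1/4 (full aunt/uncle↔niece/nephew: two paths of length 3 through the shared grandparent pair: r = 2·(1/2)^3 = 1/4).
r to a full sibling = 1/2 (full sibs share both parents — two paths of length 2: r = 2·(1/2)^2 = 1/2).
Summing one r·B term per recipient: 4·0.125·0.272 + 3·0.25·0.546 + 2·0.5·0.203 = 0.7485.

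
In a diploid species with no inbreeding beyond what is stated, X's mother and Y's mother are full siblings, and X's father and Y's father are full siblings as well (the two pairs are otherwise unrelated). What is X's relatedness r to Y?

Wright's path rule: contributions from independent ancestry routes add.
X and Y are related in two ways: first cousins through their mothers (r = 1/8) and first cousins through their fathers (r = 1/8) — i.e. double first cousins.
r = 1/8 + 1/8 = 0.25.

0.25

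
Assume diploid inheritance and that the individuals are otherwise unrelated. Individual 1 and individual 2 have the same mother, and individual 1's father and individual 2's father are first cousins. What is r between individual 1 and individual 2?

Relatedness sums over independent paths through distinct common ancestors.
Individual 1 and individual 2 are related in two ways: half-sibs through their shared mother (r = 1/4) and second cousins through their fathers (r = 1/32).
r = 1/4 + 1/32 = 0.28125.

0.28125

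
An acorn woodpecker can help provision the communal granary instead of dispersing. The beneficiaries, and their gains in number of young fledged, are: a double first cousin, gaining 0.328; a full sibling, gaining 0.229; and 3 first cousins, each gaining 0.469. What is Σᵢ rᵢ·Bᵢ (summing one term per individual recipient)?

r to a double first cousin = 0.25 (double first cousins share both grandparent pairs — four paths of length 4: r = 4·(1/2)^4 = 1/4).
r to a full sibling = 0.5 (full sibs share both parents — two paths of length 2: r = 2·(1/2)^2 = 1/2).
r to a first cousin = 1/8 (first cousins share one grandparent pair — two paths of length 4: r = 2·(1/2)^4 = 1/8).
Summing one r·B term per recipient: 1·0.25·0.328 + 1·0.5·0.229 + 3·0.125·0.469 = 0.372375.

0.372375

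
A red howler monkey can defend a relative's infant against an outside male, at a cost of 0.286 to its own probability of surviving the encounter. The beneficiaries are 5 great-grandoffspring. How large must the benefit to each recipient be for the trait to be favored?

r to a great-grandoffspring = 0.125 (three parent–offspring links: r = (1/2)^3 = 1/8).
Hamilton's rule with n recipients of equal r: n·r·B > C, so B > C/(n·r) = 0.286/(5·0.125) = 0.4576.

0.4576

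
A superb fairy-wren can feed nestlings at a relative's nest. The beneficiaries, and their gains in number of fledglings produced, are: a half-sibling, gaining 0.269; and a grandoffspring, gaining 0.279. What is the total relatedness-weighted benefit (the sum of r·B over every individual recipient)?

0.137

r to a half-sibling = 1/4 (half-sibs share one parent — one path of length 2: r = (1/2)^2 = 1/4).
r to a grandoffspring = 0.25 (two parent–offspring links: r = (1/2)^2 = 1/4).
Summing one r·B term per recipient: 1·0.25·0.269 + 1·0.25·0.279 = 0.137.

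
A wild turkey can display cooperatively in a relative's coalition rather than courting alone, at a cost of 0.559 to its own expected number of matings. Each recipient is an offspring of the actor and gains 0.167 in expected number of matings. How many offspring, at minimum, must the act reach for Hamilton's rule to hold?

7

r to an offspring = 1/2 (one parent–offspring link: r = (1/2)^1 = 1/2).
Hamilton's rule: n·r·B > C  ⇒  n > C/(r·B) = 0.559/(0.5·0.167) = 6.695.
The smallest integer exceeding 6.695 is 7.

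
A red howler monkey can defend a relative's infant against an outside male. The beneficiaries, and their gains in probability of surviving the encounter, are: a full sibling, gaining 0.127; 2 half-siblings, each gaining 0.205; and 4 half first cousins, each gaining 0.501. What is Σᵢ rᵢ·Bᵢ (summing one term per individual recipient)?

0.29125

r to a full sibling = 0.5 (full sibs share both parents — two paths of length 2: r = 2·(1/2)^2 = 1/2).
r to a half-sibling = 1/4 (half-sibs share one parent — one path of length 2: r = (1/2)^2 = 1/4).
r to a half first cousin = 1/16 (half first cousins share one grandparent — one path of length 4: r = (1/2)^4 = 1/16).
Summing one r·B term per recipient: 1·0.5·0.127 + 2·0.25·0.205 + 4·0.0625·0.501 = 0.29125.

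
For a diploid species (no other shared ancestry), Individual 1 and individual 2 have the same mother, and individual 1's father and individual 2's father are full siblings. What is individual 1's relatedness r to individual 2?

0.375

With two independent routes of shared ancestry, r is the sum of the two contributions.
Individual 1 and individual 2 are related in two ways: half-sibs through their shared mother (r = 1/4) and first cousins through their fathers (r = 1/8).
r = 1/4 + 1/8 = 0.375.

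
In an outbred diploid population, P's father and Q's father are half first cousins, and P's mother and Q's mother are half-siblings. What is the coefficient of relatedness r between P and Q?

Wright's path rule: contributions from independent ancestry routes add.
P and Q are related in two ways: half second cousins through their fathers (r = 1/64) and half first cousins through their mothers (r = 1/16).
r = 1/64 + 1/16 = 0.078125.

0.078125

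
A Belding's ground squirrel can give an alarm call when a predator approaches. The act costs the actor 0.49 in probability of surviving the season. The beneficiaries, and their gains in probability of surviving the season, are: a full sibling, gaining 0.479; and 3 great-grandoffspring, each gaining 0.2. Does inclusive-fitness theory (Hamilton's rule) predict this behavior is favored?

No

Hamilton's rule: the trait is favored when the sum of r·B over every recipient exceeds the actor's cost C.
r to a full sibling = 0.5 (full sibs share both parents — two paths of length 2: r = 2·(1/2)^2 = 1/2).
r to a great-grandoffspring = 0.125 (three parent–offspring links: r = (1/2)^3 = 1/8).
Summing one r·B term per recipient: 1·0.5·0.479 + 3·0.125·0.2 = 0.3145.
0.3145 < 0.49: the indirect benefit is less than the cost.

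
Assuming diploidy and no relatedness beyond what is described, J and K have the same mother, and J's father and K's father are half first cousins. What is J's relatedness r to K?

0.265625

Relatedness sums over independent paths through distinct common ancestors.
J and K are related in two ways: half-sibs through their shared mother (r = 1/4) and half second cousins through their fathers (r = 1/64).
r = 1/4 + 1/64 = 17/64 = 0.265625.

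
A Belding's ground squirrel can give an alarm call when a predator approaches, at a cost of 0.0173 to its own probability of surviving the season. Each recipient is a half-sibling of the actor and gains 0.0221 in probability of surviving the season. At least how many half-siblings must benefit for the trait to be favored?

4

r to a half-sibling = 0.25 (half-sibs share one parent — one path of length 2: r = (1/2)^2 = 1/4).
Hamilton's rule: n·r·B > C  ⇒  n > C/(r·B) = 0.0173/(0.25·0.0221) = 3.131.
The smallest integer exceeding 3.131 is 4.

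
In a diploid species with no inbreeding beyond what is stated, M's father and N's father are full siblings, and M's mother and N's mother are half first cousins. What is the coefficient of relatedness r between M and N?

Independent pedigree routes through distinct common ancestors add.
M and N are related in two ways: first cousins through their fathers (r = 1/8) and half second cousins through their mothers (r = 1/64).
r = 1/8 + 1/64 = 9/64 = 0.140625.

0.140625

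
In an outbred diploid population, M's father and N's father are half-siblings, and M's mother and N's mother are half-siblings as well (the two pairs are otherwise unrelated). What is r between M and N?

Relatedness sums over independent paths through distinct common ancestors.
M and N are related in two ways: half first cousins through their fathers (r = 1/16) and half first cousins through their mothers (r = 1/16).
r = 1/16 + 1/16 = 1/8 = 0.125.

0.125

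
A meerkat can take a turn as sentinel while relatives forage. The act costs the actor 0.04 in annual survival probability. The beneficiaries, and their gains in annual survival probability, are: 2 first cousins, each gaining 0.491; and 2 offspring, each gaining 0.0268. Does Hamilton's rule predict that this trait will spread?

Yes

Hamilton's rule: the trait is favored when the sum of r·B over every recipient exceeds the actor's cost C.
r to a first cousin = 1/8 (first cousins share one grandparent pair — two paths of length 4: r = 2·(1/2)^4 = 1/8).
r to an offspring = 1/2 (one parent–offspring link: r = (1/2)^1 = 1/2).
Summing one r·B term per recipient: 2·0.125·0.491 + 2·0.5·0.0268 = 0.14955.
0.14955 > 0.04: the indirect benefit exceeds the cost.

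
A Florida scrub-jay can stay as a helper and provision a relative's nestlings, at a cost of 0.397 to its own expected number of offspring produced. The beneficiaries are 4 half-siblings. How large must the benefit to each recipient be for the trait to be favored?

r to a half-sibling = 1/4 (half-sibs share one parent — one path of length 2: r = (1/2)^2 = 1/4).
Hamilton's rule with n recipients of equal r: n·r·B > C, so B > C/(n·r) = 0.397/(4·0.25) = 0.397.

0.397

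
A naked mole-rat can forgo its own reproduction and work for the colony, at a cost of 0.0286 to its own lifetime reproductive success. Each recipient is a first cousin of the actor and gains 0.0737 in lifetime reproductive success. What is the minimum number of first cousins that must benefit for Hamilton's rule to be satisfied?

r to a first cousin = 1/8 (first cousins share one grandparent pair — two paths of length 4: r = 2·(1/2)^4 = 1/8).
Hamilton's rule: n·r·B > C  ⇒  n > C/(r·B) = 0.0286/(0.125·0.0737) = 3.104.
The smallest integer exceeding 3.104 is 4.

4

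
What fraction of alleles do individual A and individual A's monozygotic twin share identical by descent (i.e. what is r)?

Each parent–offspring link contributes a factor of 1/2, and independent paths through distinct common ancestors add.
Monozygotic twins share every allele identical by descent: r = 1.

1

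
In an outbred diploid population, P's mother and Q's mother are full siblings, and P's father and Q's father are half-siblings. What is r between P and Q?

0.1875

Independent pedigree routes through distinct common ancestors add.
P and Q are related in two ways: first cousins through their mothers (r = 1/8) and half first cousins through their fathers (r = 1/16).
r = 1/8 + 1/16 = 0.1875.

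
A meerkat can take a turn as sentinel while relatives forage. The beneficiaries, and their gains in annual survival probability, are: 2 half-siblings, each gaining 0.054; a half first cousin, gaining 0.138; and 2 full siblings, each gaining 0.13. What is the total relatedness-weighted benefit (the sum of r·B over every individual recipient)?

0.165625

r to a half-sibling = 0.25 (half-sibs share one parent — one path of length 2: r = (1/2)^2 = 1/4).
r to a half first cousin = 0.0625 (half first cousins share one grandparent — one path of length 4: r = (1/2)^4 = 1/16).
r to a full sibling = 0.5 (full sibs share both parents — two paths of length 2: r = 2·(1/2)^2 = 1/2).
Summing one r·B term per recipient: 2·0.25·0.054 + 1·0.0625·0.138 + 2·0.5·0.13 = 0.165625.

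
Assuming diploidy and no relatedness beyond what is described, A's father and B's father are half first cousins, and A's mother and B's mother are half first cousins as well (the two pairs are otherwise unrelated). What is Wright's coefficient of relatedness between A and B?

Independent pedigree routes through distinct common ancestors add.
A and B are related in two ways: half second cousins through their fathers (r = 1/64) and half second cousins through their mothers (r = 1/64).
r = 1/64 + 1/64 = 0.03125.

0.03125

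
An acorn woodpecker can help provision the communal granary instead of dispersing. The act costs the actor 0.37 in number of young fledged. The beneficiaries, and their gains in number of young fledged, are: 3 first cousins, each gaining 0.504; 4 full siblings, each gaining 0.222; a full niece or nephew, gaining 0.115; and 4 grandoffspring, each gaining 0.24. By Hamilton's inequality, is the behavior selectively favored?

Hamilton's rule: the trait is favored when the sum of r·B over every recipient exceeds the actor's cost C.
r to a first cousin = 1/8 (first cousins share one grandparent pair — two paths of length 4: r = 2·(1/2)^4 = 1/8).
r to a full sibling = 0.5 (full sibs share both parents — two paths of length 2: r = 2·(1/2)^2 = 1/2).
r to a full niece or nephew = 1/4 (full aunt/uncle↔niece/nephew: two paths of length 3 through the shared grandparent pair: r = 2·(1/2)^3 = 1/4).
r to a grandoffspring = 0.25 (two parent–offspring links: r = (1/2)^2 = 1/4).
Summing one r·B term per recipient: 3·0.125·0.504 + 4·0.5·0.222 + 1·0.25·0.115 + 4·0.25·0.24 = 0.90175.
0.90175 > 0.37: the indirect benefit exceeds the cost.

Yes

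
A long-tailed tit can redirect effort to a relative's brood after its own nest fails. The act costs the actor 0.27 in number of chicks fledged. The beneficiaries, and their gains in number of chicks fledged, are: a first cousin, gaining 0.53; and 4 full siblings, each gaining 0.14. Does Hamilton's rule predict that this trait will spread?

Yes

Hamilton's rule: the trait is favored when the sum of r·B over every recipient exceeds the actor's cost C.
r to a first cousin = 0.125 (first cousins share one grandparent pair — two paths of length 4: r = 2·(1/2)^4 = 1/8).
r to a full sibling = 1/2 (full sibs share both parents — two paths of length 2: r = 2·(1/2)^2 = 1/2).
Summing one r·B term per recipient: 1·0.125·0.53 + 4·0.5·0.14 = 0.34625.
0.34625 > 0.27: the indirect benefit exceeds the cost.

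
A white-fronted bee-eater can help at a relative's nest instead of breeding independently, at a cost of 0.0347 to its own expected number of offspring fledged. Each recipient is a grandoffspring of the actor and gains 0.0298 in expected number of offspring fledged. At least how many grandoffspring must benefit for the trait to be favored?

r to a grandoffspring = 1/4 (two parent–offspring links: r = (1/2)^2 = 1/4).
Hamilton's rule: n·r·B > C  ⇒  n > C/(r·B) = 0.0347/(0.25·0.0298) = 4.658.
The smallest integer exceeding 4.658 is 5.

5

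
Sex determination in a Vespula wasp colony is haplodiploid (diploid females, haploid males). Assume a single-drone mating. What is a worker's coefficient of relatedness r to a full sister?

Haplodiploid full sisters inherit their father's entire haploid genome identically (contributing 1/2) and on average half of their mother's contribution (1/2 · 1/2 = 1/4); r = 1/2 + 1/4 = 3/4.

0.75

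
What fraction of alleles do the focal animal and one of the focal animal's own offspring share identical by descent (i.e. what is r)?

Each parent–offspring link contributes a factor of 1/2, and independent paths through distinct common ancestors add.
One parent–offspring link: r = (1/2)^1 = 1/2.

0.5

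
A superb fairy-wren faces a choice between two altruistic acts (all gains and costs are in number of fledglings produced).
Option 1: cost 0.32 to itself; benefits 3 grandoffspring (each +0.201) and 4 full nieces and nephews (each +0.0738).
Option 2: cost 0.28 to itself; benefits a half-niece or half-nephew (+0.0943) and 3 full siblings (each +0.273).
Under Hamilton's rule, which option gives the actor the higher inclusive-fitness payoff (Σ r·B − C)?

Option 1: r to a grandoffspring = 0.25.
Option 1: r to a full niece or nephew = 0.25.
Option 1: Σ r·B − C = (3·0.25·0.201 + 4·0.25·0.0738) − 0.32 = -0.09545.
Option 2: r to a half-niece or half-nephew = 0.125.
Option 2: r to a full sibling = 0.5.
Option 2: Σ r·B − C = (1·0.125·0.0943 + 3·0.5·0.273) − 0.28 = 0.1412875.
Option 2 has the higher net inclusive-fitness payoff.

Option 2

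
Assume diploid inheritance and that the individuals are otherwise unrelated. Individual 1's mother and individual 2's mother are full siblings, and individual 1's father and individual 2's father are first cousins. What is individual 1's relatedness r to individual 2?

With two independent routes of shared ancestry, r is the sum of the two contributions.
Individual 1 and individual 2 are related in two ways: first cousins through their mothers (r = 1/8) and second cousins through their fathers (r = 1/32).
r = 1/8 + 1/32 = 5/32 = 0.15625.

0.15625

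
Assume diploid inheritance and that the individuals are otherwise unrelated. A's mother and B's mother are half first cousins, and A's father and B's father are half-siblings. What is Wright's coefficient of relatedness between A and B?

Independent pedigree routes through distinct common ancestors add.
A and B are related in two ways: half second cousins through their mothers (r = 1/64) and half first cousins through their fathers (r = 1/16).
r = 1/64 + 1/16 = 5/64 = 0.078125.

0.078125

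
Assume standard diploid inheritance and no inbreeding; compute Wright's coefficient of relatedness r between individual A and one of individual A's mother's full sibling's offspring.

0.125

Each parent–offspring link contributes a factor of 1/2, and independent paths through distinct common ancestors add.
First cousins share one grandparent pair — two paths of length 4: r = 2·(1/2)^4 = 1/8.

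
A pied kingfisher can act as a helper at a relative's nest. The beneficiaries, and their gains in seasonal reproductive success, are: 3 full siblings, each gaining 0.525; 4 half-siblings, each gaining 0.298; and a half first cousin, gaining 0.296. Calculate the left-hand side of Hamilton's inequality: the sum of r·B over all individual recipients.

1.104

r to a full sibling = 0.5 (full sibs share both parents — two paths of length 2: r = 2·(1/2)^2 = 1/2).
r to a half-sibling = 0.25 (half-sibs share one parent — one path of length 2: r = (1/2)^2 = 1/4).
r to a half first cousin = 0.0625 (half first cousins share one grandparent — one path of length 4: r = (1/2)^4 = 1/16).
Summing one r·B term per recipient: 3·0.5·0.525 + 4·0.25·0.298 + 1·0.0625·0.296 = 1.104.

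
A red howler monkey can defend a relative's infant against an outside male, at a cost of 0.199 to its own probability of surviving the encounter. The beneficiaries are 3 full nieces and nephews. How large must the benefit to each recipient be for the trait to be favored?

r to a full niece or nephew = 0.25 (full aunt/uncle↔niece/nephew: two paths of length 3 through the shared grandparent pair: r = 2·(1/2)^3 = 1/4).
Hamilton's rule with n recipients of equal r: n·r·B > C, so B > C/(n·r) = 0.199/(3·0.25) = 0.2653.

0.2653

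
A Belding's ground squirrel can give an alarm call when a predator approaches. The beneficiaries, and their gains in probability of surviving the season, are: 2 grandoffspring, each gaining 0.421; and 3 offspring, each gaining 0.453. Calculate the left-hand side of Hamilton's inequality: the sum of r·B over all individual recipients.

0.89

r to a grandoffspring = 1/4 (two parent–offspring links: r = (1/2)^2 = 1/4).
r to an offspring = 0.5 (one parent–offspring link: r = (1/2)^1 = 1/2).
Summing one r·B term per recipient: 2·0.25·0.421 + 3·0.5·0.453 = 0.89.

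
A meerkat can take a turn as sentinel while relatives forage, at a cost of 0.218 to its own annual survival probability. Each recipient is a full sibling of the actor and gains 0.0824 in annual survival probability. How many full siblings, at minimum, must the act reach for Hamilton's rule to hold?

6

r to a full sibling = 0.5 (full sibs share both parents — two paths of length 2: r = 2·(1/2)^2 = 1/2).
Hamilton's rule: n·r·B > C  ⇒  n > C/(r·B) = 0.218/(0.5·0.0824) = 5.291.
The smallest integer exceeding 5.291 is 6.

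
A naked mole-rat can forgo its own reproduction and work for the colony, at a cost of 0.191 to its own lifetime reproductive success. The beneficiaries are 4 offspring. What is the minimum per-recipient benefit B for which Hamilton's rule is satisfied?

r to an offspring = 0.5 (one parent–offspring link: r = (1/2)^1 = 1/2).
Hamilton's rule with n recipients of equal r: n·r·B > C, so B > C/(n·r) = 0.191/(4·0.5) = 0.0955.

0.0955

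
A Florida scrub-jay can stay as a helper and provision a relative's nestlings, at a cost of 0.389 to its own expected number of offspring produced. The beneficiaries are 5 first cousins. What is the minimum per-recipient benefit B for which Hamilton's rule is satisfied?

r to a first cousin = 1/8 (first cousins share one grandparent pair — two paths of length 4: r = 2·(1/2)^4 = 1/8).
Hamilton's rule with n recipients of equal r: n·r·B > C, so B > C/(n·r) = 0.389/(5·0.125) = 0.6224.

0.6224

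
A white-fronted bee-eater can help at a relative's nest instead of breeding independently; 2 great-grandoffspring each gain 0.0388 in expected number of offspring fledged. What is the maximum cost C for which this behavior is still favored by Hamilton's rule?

0.0097

r to a great-grandoffspring = 0.125 (three parent–offspring links: r = (1/2)^3 = 1/8).
Hamilton's rule: n·r·B > C, so the trait is favored while C < n·r·B = 2·0.125·0.0388 = 0.0097.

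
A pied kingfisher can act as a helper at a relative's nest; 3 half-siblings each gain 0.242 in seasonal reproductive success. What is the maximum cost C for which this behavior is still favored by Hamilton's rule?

0.1815

r to a half-sibling = 1/4 (half-sibs share one parent — one path of length 2: r = (1/2)^2 = 1/4).
Hamilton's rule: n·r·B > C, so the trait is favored while C < n·r·B = 3·0.25·0.242 = 0.1815.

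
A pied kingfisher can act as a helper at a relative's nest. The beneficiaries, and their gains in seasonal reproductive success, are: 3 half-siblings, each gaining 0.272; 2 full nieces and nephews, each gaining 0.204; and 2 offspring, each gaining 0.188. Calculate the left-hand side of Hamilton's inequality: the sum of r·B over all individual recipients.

r to a half-sibling = 0.25 (half-sibs share one parent — one path of length 2: r = (1/2)^2 = 1/4).
r to a full niece or nephew = 0.25 (full aunt/uncle↔niece/nephew: two paths of length 3 through the shared grandparent pair: r = 2·(1/2)^3 = 1/4).
r to an offspring = 0.5 (one parent–offspring link: r = (1/2)^1 = 1/2).
Summing one r·B term per recipient: 3·0.25·0.272 + 2·0.25·0.204 + 2·0.5·0.188 = 0.494.

0.494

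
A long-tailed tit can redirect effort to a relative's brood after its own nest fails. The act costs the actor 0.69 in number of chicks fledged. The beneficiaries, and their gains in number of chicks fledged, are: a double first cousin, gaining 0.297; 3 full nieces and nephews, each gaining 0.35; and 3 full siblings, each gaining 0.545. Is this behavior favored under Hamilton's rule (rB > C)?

Hamilton's rule: the trait is favored when the sum of r·B over every recipient exceeds the actor's cost C.
r to a double first cousin = 1/4 (double first cousins share both grandparent pairs — four paths of length 4: r = 4·(1/2)^4 = 1/4).
r to a full niece or nephew = 0.25 (full aunt/uncle↔niece/nephew: two paths of length 3 through the shared grandparent pair: r = 2·(1/2)^3 = 1/4).
r to a full sibling = 0.5 (full sibs share both parents — two paths of length 2: r = 2·(1/2)^2 = 1/2).
Summing one r·B term per recipient: 1·0.25·0.297 + 3·0.25·0.35 + 3·0.5·0.545 = 1.15425.
1.15425 > 0.69: the indirect benefit exceeds the cost.

Yes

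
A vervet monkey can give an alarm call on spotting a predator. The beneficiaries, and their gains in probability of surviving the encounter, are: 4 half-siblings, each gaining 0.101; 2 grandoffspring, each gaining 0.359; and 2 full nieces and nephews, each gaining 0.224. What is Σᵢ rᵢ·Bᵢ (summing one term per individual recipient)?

r to a half-sibling = 1/4 (half-sibs share one parent — one path of length 2: r = (1/2)^2 = 1/4).
r to a grandoffspring = 1/4 (two parent–offspring links: r = (1/2)^2 = 1/4).
r to a full niece or nephew = 1/4 (full aunt/uncle↔niece/nephew: two paths of length 3 through the shared grandparent pair: r = 2·(1/2)^3 = 1/4).
Summing one r·B term per recipient: 4·0.25·0.101 + 2·0.25·0.359 + 2·0.25·0.224 = 0.3925.

0.3925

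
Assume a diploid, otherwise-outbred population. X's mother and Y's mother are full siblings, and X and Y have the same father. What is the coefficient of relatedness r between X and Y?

Relatedness sums over independent paths through distinct common ancestors.
X and Y are related in two ways: first cousins through their mothers (r = 1/8) and half-sibs through their shared father (r = 1/4).
r = 1/8 + 1/4 = 0.375.

0.375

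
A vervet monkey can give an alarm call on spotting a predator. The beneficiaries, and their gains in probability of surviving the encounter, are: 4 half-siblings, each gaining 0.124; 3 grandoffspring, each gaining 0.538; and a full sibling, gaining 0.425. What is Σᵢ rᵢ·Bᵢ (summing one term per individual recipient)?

0.74

r to a half-sibling = 0.25 (half-sibs share one parent — one path of length 2: r = (1/2)^2 = 1/4).
r to a grandoffspring = 1/4 (two parent–offspring links: r = (1/2)^2 = 1/4).
r to a full sibling = 1/2 (full sibs share both parents — two paths of length 2: r = 2·(1/2)^2 = 1/2).
Summing one r·B term per recipient: 4·0.25·0.124 + 3·0.25·0.538 + 1·0.5·0.425 = 0.74.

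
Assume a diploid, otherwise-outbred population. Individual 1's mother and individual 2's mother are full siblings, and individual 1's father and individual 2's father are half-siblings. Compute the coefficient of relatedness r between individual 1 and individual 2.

Wright's path rule: contributions from independent ancestry routes add.
Individual 1 and individual 2 are related in two ways: first cousins through their mothers (r = 1/8) and half first cousins through their fathers (r = 1/16).
r = 1/8 + 1/16 = 3/16 = 0.1875.

0.1875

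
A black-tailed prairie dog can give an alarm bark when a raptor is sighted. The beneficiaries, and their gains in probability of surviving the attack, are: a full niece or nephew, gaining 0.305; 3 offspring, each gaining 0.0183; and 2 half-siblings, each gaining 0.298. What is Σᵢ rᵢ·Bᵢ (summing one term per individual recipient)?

0.2527

r to a full niece or nephew = 1/4 (full aunt/uncle↔niece/nephew: two paths of length 3 through the shared grandparent pair: r = 2·(1/2)^3 = 1/4).
r to an offspring = 1/2 (one parent–offspring link: r = (1/2)^1 = 1/2).
r to a half-sibling = 1/4 (half-sibs share one parent — one path of length 2: r = (1/2)^2 = 1/4).
Summing one r·B term per recipient: 1·0.25·0.305 + 3·0.5·0.0183 + 2·0.25·0.298 = 0.2527.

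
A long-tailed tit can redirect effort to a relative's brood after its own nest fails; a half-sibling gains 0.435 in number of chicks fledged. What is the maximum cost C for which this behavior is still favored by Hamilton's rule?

r to a half-sibling = 1/4 (half-sibs share one parent — one path of length 2: r = (1/2)^2 = 1/4).
Hamilton's rule: n·r·B > C, so the trait is favored while C < n·r·B = 1·0.25·0.435 = 0.10875.

0.10875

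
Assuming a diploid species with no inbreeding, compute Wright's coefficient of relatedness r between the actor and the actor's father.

0.5

Each parent–offspring link contributes a factor of 1/2, and independent paths through distinct common ancestors add.
One parent–offspring link: r = (1/2)^1 = 1/2.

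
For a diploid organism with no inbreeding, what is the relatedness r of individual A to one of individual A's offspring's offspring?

0.25

Each parent–offspring link contributes a factor of 1/2, and independent paths through distinct common ancestors add.
Two parent–offspring links: r = (1/2)^2 = 1/4.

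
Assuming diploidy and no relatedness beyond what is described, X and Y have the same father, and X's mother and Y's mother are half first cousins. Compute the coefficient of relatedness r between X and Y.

0.265625

Wright's path rule: contributions from independent ancestry routes add.
X and Y are related in two ways: half-sibs through their shared father (r = 1/4) and half second cousins through their mothers (r = 1/64).
r = 1/4 + 1/64 = 17/64 = 0.265625.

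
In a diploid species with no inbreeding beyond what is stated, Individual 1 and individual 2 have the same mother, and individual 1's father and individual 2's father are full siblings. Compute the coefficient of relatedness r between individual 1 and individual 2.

Relatedness sums over independent paths through distinct common ancestors.
Individual 1 and individual 2 are related in two ways: half-sibs through their shared mother (r = 1/4) and first cousins through their fathers (r = 1/8).
r = 1/4 + 1/8 = 0.375.

0.375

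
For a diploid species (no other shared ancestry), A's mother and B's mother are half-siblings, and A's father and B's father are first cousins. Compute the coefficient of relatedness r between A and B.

0.09375

Wright's path rule: contributions from independent ancestry routes add.
A and B are related in two ways: half first cousins through their mothers (r = 1/16) and second cousins through their fathers (r = 1/32).
r = 1/16 + 1/32 = 0.09375.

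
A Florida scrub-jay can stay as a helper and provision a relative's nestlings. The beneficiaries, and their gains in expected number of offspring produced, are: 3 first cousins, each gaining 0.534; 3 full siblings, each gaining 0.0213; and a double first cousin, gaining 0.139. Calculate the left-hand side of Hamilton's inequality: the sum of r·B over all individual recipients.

0.26695

r to a first cousin = 1/8 (first cousins share one grandparent pair — two paths of length 4: r = 2·(1/2)^4 = 1/8).
r to a full sibling = 1/2 (full sibs share both parents — two paths of length 2: r = 2·(1/2)^2 = 1/2).
r to a double first cousin = 0.25 (double first cousins share both grandparent pairs — four paths of length 4: r = 4·(1/2)^4 = 1/4).
Summing one r·B term per recipient: 3·0.125·0.534 + 3·0.5·0.0213 + 1·0.25·0.139 = 0.26695.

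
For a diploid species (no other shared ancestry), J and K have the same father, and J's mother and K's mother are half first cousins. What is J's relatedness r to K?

Wright's path rule: contributions from independent ancestry routes add.
J and K are related in two ways: half-sibs through their shared father (r = 1/4) and half second cousins through their mothers (r = 1/64).
r = 1/4 + 1/64 = 17/64 = 0.265625.

0.265625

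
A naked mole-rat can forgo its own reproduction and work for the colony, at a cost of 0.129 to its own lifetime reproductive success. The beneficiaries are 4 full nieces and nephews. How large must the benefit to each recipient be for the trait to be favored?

r to a full niece or nephew = 0.25 (full aunt/uncle↔niece/nephew: two paths of length 3 through the shared grandparent pair: r = 2·(1/2)^3 = 1/4).
Hamilton's rule with n recipients of equal r: n·r·B > C, so B > C/(n·r) = 0.129/(4·0.25) = 0.129.

0.129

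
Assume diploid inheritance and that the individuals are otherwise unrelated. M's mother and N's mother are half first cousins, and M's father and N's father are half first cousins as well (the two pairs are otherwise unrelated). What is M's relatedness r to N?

0.03125

Relatedness sums over independent paths through distinct common ancestors.
M and N are related in two ways: half second cousins through their mothers (r = 1/64) and half second cousins through their fathers (r = 1/64).
r = 1/64 + 1/64 = 0.03125.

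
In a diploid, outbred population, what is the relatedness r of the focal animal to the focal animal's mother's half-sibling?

Each parent–offspring link contributes a factor of 1/2, and independent paths through distinct common ancestors add.
Half-aunt/uncle↔niece/nephew: one path of length 3: r = (1/2)^3 = 1/8.

0.125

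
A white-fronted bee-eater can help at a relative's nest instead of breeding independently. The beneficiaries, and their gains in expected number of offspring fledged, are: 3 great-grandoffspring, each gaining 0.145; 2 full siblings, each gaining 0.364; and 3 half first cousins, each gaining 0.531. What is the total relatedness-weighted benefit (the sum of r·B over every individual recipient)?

0.5179375

r to a great-grandoffspring = 0.125 (three parent–offspring links: r = (1/2)^3 = 1/8).
r to a full sibling = 1/2 (full sibs share both parents — two paths of length 2: r = 2·(1/2)^2 = 1/2).
r to a half first cousin = 0.0625 (half first cousins share one grandparent — one path of length 4: r = (1/2)^4 = 1/16).
Summing one r·B term per recipient: 3·0.125·0.145 + 2·0.5·0.364 + 3·0.0625·0.531 = 0.5179375.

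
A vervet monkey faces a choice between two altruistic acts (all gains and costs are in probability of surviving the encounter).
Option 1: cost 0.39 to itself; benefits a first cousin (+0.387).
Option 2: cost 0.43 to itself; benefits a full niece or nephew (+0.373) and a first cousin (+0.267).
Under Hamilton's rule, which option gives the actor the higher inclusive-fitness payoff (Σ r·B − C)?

Option 1: r to a first cousin = 0.125.
Option 1: Σ r·B − C = (1·0.125·0.387) − 0.39 = -0.341625.
Option 2: r to a full niece or nephew = 0.25.
Option 2: r to a first cousin = 0.125.
Option 2: Σ r·B − C = (1·0.25·0.373 + 1·0.125·0.267) − 0.43 = -0.303375.
Option 2 has the higher net inclusive-fitness payoff.

Option 2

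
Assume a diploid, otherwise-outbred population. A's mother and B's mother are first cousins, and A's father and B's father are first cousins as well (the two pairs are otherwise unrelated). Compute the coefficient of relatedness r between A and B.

With two independent routes of shared ancestry, r is the sum of the two contributions.
A and B are related in two ways: second cousins through their mothers (r = 1/32) and second cousins through their fathers (r = 1/32).
r = 1/32 + 1/32 = 1/16 = 0.0625.

0.0625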